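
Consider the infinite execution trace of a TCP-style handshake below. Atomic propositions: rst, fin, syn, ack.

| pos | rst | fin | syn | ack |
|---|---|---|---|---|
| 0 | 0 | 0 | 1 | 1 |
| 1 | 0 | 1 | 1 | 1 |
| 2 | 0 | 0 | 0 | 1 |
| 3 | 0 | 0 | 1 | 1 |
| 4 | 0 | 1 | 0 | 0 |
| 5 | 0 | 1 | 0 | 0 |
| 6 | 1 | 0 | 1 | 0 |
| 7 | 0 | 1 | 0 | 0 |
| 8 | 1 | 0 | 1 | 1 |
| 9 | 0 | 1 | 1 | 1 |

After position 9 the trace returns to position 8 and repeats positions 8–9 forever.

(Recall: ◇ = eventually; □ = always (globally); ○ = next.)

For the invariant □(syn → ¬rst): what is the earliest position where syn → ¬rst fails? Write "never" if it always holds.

6

Check syn → ¬rst at each position in order: 0 ✓, 1 ✓, 2 ✓, 3 ✓, 4 ✓, 5 ✓.
At position 6 the labels are {rst, syn}, so syn → ¬rst is false there. This is the first violation.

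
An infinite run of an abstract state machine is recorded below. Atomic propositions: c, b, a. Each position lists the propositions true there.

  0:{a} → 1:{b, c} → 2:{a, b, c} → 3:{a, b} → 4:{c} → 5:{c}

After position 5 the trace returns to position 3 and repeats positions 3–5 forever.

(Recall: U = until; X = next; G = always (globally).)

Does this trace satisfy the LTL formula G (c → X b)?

c → X b must hold at every position from 0 onward. It fails at position 4, so G (c → X b) is false.
Positions where c holds: 1, 2, 4, 5.
Check X b at each: 1→ok, 2→ok, 4→fails, 5→ok.

No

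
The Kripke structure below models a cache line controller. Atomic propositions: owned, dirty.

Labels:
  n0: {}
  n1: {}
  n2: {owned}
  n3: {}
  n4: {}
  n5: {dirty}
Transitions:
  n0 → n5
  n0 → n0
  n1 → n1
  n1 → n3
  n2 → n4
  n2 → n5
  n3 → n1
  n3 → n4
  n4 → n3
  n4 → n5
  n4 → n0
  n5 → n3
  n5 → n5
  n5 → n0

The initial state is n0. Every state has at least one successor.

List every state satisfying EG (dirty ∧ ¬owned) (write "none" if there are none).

States satisfying dirty ∧ ¬owned: {n5}.
States satisfying EG (dirty ∧ ¬owned): {n5}.

{n5}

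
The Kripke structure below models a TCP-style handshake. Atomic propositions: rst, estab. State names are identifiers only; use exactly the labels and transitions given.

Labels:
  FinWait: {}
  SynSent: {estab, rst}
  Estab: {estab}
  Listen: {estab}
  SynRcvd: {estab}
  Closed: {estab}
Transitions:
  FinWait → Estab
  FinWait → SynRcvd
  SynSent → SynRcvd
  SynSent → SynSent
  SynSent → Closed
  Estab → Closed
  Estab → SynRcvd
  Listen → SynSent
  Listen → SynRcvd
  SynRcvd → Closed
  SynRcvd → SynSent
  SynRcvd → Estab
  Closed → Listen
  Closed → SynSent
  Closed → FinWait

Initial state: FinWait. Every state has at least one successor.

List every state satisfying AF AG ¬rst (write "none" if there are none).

none

States satisfying AG ¬rst: ∅.
States satisfying AF AG ¬rst: ∅.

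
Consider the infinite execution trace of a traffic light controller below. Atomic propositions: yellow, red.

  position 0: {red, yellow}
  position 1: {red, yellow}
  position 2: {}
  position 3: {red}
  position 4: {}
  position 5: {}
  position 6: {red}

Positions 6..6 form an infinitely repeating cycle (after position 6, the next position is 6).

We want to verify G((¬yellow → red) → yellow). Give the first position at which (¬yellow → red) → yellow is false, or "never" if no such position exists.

Check (¬yellow → red) → yellow at each position in order: 0 ✓, 1 ✓, 2 ✓.
At position 3 the labels are {red}, so (¬yellow → red) → yellow is false there. This is the first violation.

3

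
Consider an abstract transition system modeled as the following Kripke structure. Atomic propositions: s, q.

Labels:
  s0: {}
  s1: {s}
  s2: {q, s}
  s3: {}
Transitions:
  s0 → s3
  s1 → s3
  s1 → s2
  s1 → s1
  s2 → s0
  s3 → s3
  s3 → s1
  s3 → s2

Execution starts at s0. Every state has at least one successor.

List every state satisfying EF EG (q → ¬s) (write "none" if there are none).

{s0, s1, s2, s3}

States satisfying EG (q → ¬s): {s0, s1, s3}.
States satisfying EF EG (q → ¬s): {s0, s1, s2, s3}.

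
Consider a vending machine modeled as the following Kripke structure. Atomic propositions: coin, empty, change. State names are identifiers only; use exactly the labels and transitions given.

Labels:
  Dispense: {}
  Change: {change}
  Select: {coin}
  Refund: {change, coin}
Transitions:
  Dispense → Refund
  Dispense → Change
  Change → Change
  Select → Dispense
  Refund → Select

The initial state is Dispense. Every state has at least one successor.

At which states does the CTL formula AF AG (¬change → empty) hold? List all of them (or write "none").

{Change}

States satisfying AG (¬change → empty): {Change}.
States satisfying AF AG (¬change → empty): {Change}.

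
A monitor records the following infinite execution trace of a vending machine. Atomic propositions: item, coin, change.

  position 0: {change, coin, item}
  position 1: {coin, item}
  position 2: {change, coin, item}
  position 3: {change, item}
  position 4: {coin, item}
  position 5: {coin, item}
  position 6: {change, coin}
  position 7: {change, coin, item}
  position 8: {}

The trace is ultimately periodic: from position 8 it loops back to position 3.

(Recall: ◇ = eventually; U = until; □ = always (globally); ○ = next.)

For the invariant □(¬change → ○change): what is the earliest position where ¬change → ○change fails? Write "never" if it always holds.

Check ¬change → ○change at each position in order: 0 ✓, 1 ✓, 2 ✓, 3 ✓.
At position 4 the labels are {coin, item} and the next position 5 has {coin, item}, so ¬change → ○change is false there. This is the first violation.

4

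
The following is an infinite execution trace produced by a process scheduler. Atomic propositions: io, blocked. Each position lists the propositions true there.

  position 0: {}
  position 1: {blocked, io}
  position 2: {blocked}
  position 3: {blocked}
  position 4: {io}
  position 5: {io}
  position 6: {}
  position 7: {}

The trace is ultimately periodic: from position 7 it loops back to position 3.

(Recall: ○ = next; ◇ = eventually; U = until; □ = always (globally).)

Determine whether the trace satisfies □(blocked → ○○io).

blocked → ○○io must hold at every position from 0 onward. It fails at position 1, so □(blocked → ○○io) is false.
Positions where blocked holds: 1, 2, 3.
Check ○○io at each: 1→fails, 2→ok, 3→ok.

Violated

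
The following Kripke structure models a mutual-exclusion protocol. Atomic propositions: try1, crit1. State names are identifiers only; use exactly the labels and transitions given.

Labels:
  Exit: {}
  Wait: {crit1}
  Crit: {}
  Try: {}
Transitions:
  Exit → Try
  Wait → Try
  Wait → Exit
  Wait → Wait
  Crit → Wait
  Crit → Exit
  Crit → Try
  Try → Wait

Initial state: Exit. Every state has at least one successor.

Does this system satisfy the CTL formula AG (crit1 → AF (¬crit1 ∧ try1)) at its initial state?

States satisfying crit1 → AF (¬crit1 ∧ try1): {Exit, Crit, Try}.
States satisfying AG (crit1 → AF (¬crit1 ∧ try1)): ∅.
Wait is reachable from Exit and violates crit1 → AF (¬crit1 ∧ try1), so AG fails at Exit.
Exit ∉ Sat(AG (crit1 → AF (¬crit1 ∧ try1))).

Violated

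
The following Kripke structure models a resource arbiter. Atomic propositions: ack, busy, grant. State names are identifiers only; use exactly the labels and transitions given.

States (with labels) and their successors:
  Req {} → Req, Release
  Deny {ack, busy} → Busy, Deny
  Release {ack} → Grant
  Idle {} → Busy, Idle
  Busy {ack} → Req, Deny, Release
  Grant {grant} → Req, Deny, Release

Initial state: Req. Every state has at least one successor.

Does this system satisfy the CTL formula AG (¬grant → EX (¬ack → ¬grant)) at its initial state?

States satisfying ¬grant → EX (¬ack → ¬grant): {Req, Deny, Idle, Busy, Grant}.
States satisfying AG (¬grant → EX (¬ack → ¬grant)): ∅.
Release is reachable from Req and violates ¬grant → EX (¬ack → ¬grant), so AG fails at Req.
Req ∉ Sat(AG (¬grant → EX (¬ack → ¬grant))).

Violated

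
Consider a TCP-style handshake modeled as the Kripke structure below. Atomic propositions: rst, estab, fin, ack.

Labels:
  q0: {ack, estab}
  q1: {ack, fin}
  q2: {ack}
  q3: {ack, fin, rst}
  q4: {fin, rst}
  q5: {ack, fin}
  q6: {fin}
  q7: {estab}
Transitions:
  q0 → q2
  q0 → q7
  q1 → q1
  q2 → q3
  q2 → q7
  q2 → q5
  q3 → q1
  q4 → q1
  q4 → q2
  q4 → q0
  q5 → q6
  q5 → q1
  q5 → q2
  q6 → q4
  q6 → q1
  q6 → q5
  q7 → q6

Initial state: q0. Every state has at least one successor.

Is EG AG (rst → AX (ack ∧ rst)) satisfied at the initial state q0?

Violated

States satisfying AG (rst → AX (ack ∧ rst)): {q1}.
States satisfying EG AG (rst → AX (ack ∧ rst)): {q1}.
No suitable path/successor from q0 witnesses the formula.
q0 ∉ Sat(EG AG (rst → AX (ack ∧ rst))).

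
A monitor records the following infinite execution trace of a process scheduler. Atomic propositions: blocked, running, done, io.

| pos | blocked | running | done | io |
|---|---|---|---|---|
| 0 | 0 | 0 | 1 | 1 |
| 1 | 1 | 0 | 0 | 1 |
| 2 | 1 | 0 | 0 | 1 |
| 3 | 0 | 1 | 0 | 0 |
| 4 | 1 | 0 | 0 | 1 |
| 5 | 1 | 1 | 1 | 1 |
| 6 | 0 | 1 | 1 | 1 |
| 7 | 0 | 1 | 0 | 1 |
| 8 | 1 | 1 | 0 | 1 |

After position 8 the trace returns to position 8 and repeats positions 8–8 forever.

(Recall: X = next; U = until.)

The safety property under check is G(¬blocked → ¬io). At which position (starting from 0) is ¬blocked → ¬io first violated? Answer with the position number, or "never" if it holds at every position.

0

At position 0 the labels are {done, io}, so ¬blocked → ¬io is false there. This is the first violation.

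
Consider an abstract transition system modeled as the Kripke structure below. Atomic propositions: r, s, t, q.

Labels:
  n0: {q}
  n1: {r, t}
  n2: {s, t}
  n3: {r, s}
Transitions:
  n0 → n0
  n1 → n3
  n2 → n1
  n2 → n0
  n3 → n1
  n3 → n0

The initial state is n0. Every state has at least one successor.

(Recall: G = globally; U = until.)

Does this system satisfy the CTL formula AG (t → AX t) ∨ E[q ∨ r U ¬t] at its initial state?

States satisfying t → AX t: {n0, n3}.
States satisfying AG (t → AX t): {n0}.
States satisfying q ∨ r: {n0, n1, n3}.
States satisfying ¬t: {n0, n3}.
States satisfying E[q ∨ r U ¬t]: {n0, n1, n3}.
States satisfying AG (t → AX t) ∨ E[q ∨ r U ¬t]: {n0, n1, n3}.
n0 ∈ Sat(AG (t → AX t) ∨ E[q ∨ r U ¬t]).

Yes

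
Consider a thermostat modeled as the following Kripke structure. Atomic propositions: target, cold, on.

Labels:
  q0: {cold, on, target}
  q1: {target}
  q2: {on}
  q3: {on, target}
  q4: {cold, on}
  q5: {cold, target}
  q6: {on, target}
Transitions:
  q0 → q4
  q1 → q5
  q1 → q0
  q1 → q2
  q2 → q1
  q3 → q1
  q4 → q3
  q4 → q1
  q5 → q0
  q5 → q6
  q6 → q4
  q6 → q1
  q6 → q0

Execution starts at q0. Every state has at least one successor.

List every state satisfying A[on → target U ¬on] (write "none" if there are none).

States satisfying on → target: {q0, q1, q3, q5, q6}.
States satisfying ¬on: {q1, q5}.
States satisfying A[on → target U ¬on]: {q1, q3, q5}.

{q1, q3, q5}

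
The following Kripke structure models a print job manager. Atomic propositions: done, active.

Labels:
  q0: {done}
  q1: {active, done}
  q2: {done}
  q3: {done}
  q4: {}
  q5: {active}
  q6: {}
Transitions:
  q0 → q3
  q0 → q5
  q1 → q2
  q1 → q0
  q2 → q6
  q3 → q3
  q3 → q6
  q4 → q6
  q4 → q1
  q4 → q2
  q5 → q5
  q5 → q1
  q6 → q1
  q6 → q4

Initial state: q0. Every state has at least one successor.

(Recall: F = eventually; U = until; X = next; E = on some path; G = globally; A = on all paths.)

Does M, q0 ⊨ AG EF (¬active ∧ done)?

Holds

States satisfying EF (¬active ∧ done): {q0, q1, q2, q3, q4, q5, q6}.
States satisfying AG EF (¬active ∧ done): {q0, q1, q2, q3, q4, q5, q6}.
Every state reachable from q0 satisfies EF (¬active ∧ done).
q0 ∈ Sat(AG EF (¬active ∧ done)).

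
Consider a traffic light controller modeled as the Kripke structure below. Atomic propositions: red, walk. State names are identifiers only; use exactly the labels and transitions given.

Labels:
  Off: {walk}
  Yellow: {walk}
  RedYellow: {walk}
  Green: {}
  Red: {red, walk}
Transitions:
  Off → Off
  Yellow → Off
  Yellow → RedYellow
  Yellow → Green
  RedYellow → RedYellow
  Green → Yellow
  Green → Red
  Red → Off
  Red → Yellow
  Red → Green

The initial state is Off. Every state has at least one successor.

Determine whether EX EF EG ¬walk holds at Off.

Does not hold

States satisfying EF EG ¬walk: ∅.
States satisfying EX EF EG ¬walk: ∅.
No suitable path/successor from Off witnesses the formula.
Off ∉ Sat(EX EF EG ¬walk).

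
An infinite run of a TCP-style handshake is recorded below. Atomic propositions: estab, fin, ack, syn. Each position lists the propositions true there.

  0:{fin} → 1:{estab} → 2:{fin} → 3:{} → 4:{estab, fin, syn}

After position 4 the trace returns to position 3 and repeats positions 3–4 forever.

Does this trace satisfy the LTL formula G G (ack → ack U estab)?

Holds

G (ack → ack U estab) holds at every position 0..4, and those are all positions ever visited, so G G (ack → ack U estab) holds.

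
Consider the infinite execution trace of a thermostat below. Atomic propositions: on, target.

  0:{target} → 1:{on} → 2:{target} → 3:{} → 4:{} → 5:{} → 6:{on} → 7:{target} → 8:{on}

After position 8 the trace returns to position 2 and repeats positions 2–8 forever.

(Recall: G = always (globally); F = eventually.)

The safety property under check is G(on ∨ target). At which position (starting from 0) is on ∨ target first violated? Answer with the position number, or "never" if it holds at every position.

Check on ∨ target at each position in order: 0 ✓, 1 ✓, 2 ✓.
At position 3 the labels are {}, so on ∨ target is false there. This is the first violation.

3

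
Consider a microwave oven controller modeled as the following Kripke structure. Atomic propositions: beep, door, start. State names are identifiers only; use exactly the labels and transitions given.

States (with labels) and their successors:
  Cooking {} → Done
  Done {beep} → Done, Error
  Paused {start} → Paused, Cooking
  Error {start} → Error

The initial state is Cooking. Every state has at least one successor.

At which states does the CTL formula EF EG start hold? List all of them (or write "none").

States satisfying EG start: {Paused, Error}.
States satisfying EF EG start: {Cooking, Done, Paused, Error}.

{Cooking, Done, Paused, Error}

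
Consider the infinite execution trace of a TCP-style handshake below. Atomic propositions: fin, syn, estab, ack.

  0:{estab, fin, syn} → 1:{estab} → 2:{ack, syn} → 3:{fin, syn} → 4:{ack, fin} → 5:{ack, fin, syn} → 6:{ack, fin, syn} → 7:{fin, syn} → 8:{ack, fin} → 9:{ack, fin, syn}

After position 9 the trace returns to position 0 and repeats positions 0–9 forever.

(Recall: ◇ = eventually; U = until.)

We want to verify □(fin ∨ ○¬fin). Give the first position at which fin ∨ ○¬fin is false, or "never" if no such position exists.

Check fin ∨ ○¬fin at each position in order: 0 ✓, 1 ✓.
At position 2 the labels are {ack, syn} and the next position 3 has {fin, syn}, so fin ∨ ○¬fin is false there. This is the first violation.

2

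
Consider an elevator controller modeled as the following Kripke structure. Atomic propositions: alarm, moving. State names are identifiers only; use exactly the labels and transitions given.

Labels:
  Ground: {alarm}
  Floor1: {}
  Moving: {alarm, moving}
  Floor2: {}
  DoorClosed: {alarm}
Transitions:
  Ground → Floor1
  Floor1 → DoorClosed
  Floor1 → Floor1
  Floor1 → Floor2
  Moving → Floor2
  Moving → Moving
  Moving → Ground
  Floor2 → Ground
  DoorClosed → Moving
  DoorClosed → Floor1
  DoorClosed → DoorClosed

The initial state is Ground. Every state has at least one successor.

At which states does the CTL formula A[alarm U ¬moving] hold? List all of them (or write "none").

States satisfying alarm: {Ground, Moving, DoorClosed}.
States satisfying ¬moving: {Ground, Floor1, Floor2, DoorClosed}.
States satisfying A[alarm U ¬moving]: {Ground, Floor1, Floor2, DoorClosed}.

{Ground, Floor1, Floor2, DoorClosed}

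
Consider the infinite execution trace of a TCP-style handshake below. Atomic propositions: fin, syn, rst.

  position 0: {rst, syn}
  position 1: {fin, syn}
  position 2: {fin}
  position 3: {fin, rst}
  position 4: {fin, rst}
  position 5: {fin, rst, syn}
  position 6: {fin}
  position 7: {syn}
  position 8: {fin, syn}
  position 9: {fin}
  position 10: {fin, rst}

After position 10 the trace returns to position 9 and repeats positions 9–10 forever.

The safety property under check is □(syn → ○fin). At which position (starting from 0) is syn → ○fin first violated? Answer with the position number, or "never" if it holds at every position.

syn → ○fin holds at every position 0..10, and those are all the positions the trace ever visits, so the invariant □(syn → ○fin) is never violated.

never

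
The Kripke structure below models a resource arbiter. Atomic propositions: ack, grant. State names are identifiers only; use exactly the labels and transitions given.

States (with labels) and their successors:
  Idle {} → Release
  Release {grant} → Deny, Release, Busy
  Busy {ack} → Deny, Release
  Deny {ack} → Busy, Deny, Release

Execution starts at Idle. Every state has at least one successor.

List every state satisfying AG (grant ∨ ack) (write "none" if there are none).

States satisfying grant ∨ ack: {Release, Busy, Deny}.
States satisfying AG (grant ∨ ack): {Release, Busy, Deny}.

{Release, Busy, Deny}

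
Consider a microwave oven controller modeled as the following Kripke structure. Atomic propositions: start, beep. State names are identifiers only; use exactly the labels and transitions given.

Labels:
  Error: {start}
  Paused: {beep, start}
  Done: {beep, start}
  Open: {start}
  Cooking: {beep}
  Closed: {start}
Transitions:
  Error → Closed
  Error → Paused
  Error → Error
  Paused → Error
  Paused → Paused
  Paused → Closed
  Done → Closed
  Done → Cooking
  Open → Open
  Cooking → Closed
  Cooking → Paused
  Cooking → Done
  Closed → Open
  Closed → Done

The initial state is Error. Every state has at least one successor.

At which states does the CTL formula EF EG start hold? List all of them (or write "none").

{Error, Paused, Done, Open, Cooking, Closed}

States satisfying EG start: {Error, Paused, Done, Open, Closed}.
States satisfying EF EG start: {Error, Paused, Done, Open, Cooking, Closed}.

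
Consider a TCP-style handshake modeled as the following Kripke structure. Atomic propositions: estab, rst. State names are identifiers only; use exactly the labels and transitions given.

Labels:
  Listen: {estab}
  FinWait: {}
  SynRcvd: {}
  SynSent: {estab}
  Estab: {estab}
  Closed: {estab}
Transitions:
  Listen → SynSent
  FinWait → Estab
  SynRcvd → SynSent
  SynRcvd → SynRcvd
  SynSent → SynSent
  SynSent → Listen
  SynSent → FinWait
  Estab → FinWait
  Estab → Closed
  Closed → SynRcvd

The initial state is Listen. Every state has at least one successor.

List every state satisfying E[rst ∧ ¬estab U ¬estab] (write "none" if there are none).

{FinWait, SynRcvd}

States satisfying rst ∧ ¬estab: ∅.
States satisfying ¬estab: {FinWait, SynRcvd}.
States satisfying E[rst ∧ ¬estab U ¬estab]: {FinWait, SynRcvd}.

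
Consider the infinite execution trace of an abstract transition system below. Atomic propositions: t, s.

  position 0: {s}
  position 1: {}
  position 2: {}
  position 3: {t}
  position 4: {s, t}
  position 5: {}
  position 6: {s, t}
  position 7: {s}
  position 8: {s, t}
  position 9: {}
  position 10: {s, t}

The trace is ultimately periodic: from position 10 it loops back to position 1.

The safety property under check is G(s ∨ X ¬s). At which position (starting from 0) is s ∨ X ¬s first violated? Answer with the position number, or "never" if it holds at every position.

3

Check s ∨ X ¬s at each position in order: 0 ✓, 1 ✓, 2 ✓.
At position 3 the labels are {t} and the next position 4 has {s, t}, so s ∨ X ¬s is false there. This is the first violation.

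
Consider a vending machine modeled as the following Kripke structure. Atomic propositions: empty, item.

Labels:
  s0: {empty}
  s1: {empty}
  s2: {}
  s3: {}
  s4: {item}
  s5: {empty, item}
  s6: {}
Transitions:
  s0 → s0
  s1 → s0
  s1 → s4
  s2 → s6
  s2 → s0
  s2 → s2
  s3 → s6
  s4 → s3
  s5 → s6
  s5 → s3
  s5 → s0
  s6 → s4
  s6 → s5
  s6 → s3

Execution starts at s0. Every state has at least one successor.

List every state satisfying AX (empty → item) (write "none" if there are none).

States satisfying empty → item: {s2, s3, s4, s5, s6}.
States satisfying AX (empty → item): {s3, s4, s6}.

{s3, s4, s6}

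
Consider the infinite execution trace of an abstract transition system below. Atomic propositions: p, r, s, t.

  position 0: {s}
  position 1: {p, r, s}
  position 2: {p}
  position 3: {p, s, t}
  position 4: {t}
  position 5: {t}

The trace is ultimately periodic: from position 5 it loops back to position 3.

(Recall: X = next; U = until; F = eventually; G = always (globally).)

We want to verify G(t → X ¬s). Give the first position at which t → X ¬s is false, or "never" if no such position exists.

5

Check t → X ¬s at each position in order: 0 ✓, 1 ✓, 2 ✓, 3 ✓, 4 ✓.
At position 5 the labels are {t} and the next position 3 has {p, s, t}, so t → X ¬s is false there. This is the first violation.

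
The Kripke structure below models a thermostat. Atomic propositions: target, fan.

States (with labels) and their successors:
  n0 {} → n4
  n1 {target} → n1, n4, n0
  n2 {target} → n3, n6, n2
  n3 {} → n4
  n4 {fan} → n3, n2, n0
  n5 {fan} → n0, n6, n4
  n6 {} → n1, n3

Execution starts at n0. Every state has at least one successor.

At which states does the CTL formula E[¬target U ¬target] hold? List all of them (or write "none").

States satisfying ¬target: {n0, n3, n4, n5, n6}.
States satisfying E[¬target U ¬target]: {n0, n3, n4, n5, n6}.

{n0, n3, n4, n5, n6}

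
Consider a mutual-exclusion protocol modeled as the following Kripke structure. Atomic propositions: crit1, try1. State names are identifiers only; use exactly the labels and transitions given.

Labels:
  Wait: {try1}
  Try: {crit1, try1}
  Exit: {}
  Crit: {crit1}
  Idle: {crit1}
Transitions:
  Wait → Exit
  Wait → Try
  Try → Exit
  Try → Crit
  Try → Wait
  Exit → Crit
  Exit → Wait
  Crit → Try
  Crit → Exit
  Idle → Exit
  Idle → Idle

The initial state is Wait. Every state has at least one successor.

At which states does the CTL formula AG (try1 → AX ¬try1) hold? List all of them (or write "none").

none

States satisfying try1 → AX ¬try1: {Exit, Crit, Idle}.
States satisfying AG (try1 → AX ¬try1): ∅.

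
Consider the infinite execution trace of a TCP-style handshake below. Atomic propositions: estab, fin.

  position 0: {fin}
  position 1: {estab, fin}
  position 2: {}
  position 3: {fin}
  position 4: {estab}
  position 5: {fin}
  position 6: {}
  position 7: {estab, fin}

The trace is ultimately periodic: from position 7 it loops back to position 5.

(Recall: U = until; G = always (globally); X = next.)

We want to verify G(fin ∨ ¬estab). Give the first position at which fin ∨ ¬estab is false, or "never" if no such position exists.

4

Check fin ∨ ¬estab at each position in order: 0 ✓, 1 ✓, 2 ✓, 3 ✓.
At position 4 the labels are {estab}, so fin ∨ ¬estab is false there. This is the first violation.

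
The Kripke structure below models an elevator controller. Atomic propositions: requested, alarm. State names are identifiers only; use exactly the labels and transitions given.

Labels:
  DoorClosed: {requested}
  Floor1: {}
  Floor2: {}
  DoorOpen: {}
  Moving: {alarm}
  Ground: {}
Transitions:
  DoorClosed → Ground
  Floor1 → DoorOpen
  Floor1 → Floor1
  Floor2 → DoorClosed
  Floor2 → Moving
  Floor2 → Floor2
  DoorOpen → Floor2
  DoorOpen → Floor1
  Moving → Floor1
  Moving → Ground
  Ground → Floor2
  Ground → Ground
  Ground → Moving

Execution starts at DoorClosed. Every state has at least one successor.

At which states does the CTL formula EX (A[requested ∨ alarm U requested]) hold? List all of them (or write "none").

{Floor2}

States satisfying A[requested ∨ alarm U requested]: {DoorClosed}.
States satisfying EX (A[requested ∨ alarm U requested]): {Floor2}.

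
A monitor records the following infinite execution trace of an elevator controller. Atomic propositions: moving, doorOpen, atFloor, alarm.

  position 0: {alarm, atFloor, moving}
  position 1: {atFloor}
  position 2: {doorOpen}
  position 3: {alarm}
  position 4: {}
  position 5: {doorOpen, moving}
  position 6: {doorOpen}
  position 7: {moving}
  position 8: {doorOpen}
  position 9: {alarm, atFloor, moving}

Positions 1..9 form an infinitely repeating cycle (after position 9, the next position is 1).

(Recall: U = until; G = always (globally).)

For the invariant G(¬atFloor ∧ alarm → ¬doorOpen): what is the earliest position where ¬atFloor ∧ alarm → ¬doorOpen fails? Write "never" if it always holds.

never

¬atFloor ∧ alarm → ¬doorOpen holds at every position 0..9, and those are all the positions the trace ever visits, so the invariant G(¬atFloor ∧ alarm → ¬doorOpen) is never violated.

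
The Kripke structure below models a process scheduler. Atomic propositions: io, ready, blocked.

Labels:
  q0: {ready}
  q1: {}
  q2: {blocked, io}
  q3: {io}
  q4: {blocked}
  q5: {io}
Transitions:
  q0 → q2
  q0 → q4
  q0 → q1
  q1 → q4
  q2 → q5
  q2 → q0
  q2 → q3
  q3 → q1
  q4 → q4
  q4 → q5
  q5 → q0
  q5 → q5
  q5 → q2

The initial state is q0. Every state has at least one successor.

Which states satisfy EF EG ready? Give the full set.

States satisfying EG ready: ∅.
States satisfying EF EG ready: ∅.

none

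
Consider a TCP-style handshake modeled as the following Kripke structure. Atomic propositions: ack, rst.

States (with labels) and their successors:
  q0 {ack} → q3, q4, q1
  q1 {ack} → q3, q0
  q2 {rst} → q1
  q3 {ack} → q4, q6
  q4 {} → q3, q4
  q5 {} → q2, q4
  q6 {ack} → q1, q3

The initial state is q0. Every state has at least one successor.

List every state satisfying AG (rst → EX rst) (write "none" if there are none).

{q0, q1, q3, q4, q6}

States satisfying rst → EX rst: {q0, q1, q3, q4, q5, q6}.
States satisfying AG (rst → EX rst): {q0, q1, q3, q4, q6}.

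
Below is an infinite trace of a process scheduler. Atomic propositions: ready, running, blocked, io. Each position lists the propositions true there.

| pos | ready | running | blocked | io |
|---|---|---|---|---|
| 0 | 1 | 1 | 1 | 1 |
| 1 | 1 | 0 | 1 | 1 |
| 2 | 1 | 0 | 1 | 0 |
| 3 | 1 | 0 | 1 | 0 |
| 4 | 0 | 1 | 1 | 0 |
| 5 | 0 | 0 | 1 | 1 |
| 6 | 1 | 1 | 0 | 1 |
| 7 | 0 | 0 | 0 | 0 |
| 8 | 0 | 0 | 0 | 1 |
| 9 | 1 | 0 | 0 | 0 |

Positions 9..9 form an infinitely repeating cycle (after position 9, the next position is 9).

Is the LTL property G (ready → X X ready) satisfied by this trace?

Violated

ready → X X ready must hold at every position from 0 onward. It fails at position 2, so G (ready → X X ready) is false.
Positions where ready holds: 0, 1, 2, 3, 6, 9.
Check X X ready at each: 0→ok, 1→ok, 2→fails, 3→fails, 6→fails, 9→ok.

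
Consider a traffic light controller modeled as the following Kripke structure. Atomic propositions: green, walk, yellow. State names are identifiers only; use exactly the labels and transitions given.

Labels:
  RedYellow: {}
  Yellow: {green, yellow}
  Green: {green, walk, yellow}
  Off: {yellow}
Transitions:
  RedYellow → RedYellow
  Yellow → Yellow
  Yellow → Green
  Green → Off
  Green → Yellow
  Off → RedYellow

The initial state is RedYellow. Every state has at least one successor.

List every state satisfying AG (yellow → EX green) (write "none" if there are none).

{RedYellow}

States satisfying yellow → EX green: {RedYellow, Yellow, Green}.
States satisfying AG (yellow → EX green): {RedYellow}.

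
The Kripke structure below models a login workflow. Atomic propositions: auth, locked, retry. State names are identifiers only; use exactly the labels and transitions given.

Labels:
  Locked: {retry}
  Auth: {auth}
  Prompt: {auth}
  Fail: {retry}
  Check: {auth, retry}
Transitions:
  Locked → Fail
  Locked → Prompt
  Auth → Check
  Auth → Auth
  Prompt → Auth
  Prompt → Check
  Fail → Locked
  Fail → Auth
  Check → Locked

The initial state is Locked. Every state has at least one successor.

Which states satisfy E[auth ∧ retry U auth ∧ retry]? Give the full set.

States satisfying auth ∧ retry: {Check}.
States satisfying E[auth ∧ retry U auth ∧ retry]: {Check}.

{Check}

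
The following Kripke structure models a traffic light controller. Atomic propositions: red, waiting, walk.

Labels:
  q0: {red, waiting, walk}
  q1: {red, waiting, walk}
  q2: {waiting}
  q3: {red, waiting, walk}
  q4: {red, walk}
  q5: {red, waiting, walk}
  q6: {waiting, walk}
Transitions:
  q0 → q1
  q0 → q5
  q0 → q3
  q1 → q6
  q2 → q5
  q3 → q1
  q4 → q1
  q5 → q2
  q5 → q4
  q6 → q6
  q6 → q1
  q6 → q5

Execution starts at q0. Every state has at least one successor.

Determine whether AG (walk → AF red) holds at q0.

Violated

States satisfying walk → AF red: {q0, q1, q2, q3, q4, q5}.
States satisfying AG (walk → AF red): ∅.
q6 is reachable from q0 and violates walk → AF red, so AG fails at q0.
q0 ∉ Sat(AG (walk → AF red)).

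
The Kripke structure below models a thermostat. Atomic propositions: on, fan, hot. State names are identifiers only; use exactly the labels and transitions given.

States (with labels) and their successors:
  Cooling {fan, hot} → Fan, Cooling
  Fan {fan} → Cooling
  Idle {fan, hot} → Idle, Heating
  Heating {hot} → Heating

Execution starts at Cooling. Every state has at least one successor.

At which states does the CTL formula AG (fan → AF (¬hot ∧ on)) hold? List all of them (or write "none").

{Heating}

States satisfying fan → AF (¬hot ∧ on): {Heating}.
States satisfying AG (fan → AF (¬hot ∧ on)): {Heating}.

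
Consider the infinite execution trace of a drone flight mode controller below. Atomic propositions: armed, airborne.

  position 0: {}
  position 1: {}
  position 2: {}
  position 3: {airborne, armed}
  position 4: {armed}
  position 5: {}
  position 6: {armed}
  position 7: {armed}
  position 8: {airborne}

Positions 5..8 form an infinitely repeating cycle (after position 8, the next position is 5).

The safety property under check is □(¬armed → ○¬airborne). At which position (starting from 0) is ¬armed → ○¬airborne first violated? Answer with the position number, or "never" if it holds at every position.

Check ¬armed → ○¬airborne at each position in order: 0 ✓, 1 ✓.
At position 2 the labels are {} and the next position 3 has {airborne, armed}, so ¬armed → ○¬airborne is false there. This is the first violation.

2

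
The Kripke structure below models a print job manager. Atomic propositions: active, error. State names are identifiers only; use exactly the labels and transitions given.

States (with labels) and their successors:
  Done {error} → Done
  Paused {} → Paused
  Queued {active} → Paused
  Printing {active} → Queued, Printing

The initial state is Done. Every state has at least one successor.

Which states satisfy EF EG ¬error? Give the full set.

{Paused, Queued, Printing}

States satisfying EG ¬error: {Paused, Queued, Printing}.
States satisfying EF EG ¬error: {Paused, Queued, Printing}.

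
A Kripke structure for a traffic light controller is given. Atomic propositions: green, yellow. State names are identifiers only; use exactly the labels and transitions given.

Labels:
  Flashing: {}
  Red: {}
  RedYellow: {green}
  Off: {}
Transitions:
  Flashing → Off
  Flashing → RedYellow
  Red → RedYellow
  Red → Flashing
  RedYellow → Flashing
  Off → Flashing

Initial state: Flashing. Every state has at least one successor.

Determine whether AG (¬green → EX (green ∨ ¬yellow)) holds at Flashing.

States satisfying ¬green → EX (green ∨ ¬yellow): {Flashing, Red, RedYellow, Off}.
States satisfying AG (¬green → EX (green ∨ ¬yellow)): {Flashing, Red, RedYellow, Off}.
Every state reachable from Flashing satisfies ¬green → EX (green ∨ ¬yellow).
Flashing ∈ Sat(AG (¬green → EX (green ∨ ¬yellow))).

Yes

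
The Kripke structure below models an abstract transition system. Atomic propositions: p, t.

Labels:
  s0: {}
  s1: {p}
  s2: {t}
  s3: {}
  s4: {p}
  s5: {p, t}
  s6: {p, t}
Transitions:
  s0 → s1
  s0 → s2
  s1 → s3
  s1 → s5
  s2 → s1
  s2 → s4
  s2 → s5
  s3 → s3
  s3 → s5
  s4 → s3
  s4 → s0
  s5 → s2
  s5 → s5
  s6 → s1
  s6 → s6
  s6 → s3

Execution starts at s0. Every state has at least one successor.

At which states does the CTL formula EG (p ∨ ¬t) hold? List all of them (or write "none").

{s0, s1, s3, s4, s5, s6}

States satisfying p ∨ ¬t: {s0, s1, s3, s4, s5, s6}.
States satisfying EG (p ∨ ¬t): {s0, s1, s3, s4, s5, s6}.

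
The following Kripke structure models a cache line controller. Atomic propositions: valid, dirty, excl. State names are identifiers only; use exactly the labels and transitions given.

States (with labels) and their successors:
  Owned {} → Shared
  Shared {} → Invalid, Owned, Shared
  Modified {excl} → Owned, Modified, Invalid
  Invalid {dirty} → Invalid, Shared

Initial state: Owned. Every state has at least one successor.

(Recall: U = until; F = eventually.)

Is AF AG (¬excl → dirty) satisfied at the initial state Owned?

No

States satisfying AG (¬excl → dirty): ∅.
States satisfying AF AG (¬excl → dirty): ∅.
There is a path from Owned along which AG (¬excl → dirty) never holds.
Owned ∉ Sat(AF AG (¬excl → dirty)).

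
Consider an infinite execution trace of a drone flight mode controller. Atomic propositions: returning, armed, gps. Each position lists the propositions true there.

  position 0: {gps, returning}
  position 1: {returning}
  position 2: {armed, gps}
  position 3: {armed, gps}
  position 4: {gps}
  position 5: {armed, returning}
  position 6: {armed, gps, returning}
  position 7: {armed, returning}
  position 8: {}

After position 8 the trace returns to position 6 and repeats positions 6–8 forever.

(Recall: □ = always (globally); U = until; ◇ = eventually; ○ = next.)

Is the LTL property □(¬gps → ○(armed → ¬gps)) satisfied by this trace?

Does not hold

¬gps → ○(armed → ¬gps) must hold at every position from 0 onward. It fails at position 1, so □(¬gps → ○(armed → ¬gps)) is false.
Positions where ¬gps holds: 1, 5, 7, 8.
Check ○(armed → ¬gps) at each: 1→fails, 5→fails, 7→ok, 8→fails.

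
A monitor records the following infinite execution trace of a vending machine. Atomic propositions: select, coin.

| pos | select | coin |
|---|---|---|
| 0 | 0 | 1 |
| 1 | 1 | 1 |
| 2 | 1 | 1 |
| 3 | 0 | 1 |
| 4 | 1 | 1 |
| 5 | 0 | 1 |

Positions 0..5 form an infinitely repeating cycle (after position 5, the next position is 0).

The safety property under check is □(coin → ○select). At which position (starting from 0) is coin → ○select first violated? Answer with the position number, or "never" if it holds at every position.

Check coin → ○select at each position in order: 0 ✓, 1 ✓.
At position 2 the labels are {coin, select} and the next position 3 has {coin}, so coin → ○select is false there. This is the first violation.

2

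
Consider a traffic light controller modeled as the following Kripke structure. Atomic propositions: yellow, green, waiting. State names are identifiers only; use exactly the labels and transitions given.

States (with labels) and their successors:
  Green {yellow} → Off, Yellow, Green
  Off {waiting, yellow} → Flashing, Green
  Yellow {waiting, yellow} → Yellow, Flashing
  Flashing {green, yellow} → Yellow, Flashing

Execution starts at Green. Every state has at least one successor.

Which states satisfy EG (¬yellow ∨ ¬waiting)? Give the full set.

{Green, Flashing}

States satisfying ¬yellow ∨ ¬waiting: {Green, Flashing}.
States satisfying EG (¬yellow ∨ ¬waiting): {Green, Flashing}.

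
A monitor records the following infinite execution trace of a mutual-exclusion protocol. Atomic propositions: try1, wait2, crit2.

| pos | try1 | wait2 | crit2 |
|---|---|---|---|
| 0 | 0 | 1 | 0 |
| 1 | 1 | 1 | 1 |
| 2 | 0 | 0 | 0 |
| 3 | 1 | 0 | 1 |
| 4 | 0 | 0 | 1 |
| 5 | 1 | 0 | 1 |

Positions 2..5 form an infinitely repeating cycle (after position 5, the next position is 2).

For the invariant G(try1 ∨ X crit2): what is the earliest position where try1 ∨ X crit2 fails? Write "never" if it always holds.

try1 ∨ X crit2 holds at every position 0..5, and those are all the positions the trace ever visits, so the invariant G(try1 ∨ X crit2) is never violated.

never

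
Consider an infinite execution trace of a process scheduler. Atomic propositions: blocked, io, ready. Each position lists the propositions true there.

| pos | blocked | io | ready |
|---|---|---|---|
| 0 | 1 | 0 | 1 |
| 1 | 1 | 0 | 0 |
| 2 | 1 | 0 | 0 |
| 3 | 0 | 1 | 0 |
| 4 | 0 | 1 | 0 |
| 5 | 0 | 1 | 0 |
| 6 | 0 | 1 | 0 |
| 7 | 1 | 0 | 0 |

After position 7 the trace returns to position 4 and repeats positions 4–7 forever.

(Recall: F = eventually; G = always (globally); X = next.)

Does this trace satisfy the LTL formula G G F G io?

G F G io must hold at every position from 0 onward. It fails at position 0, so G G F G io is false.

Does not hold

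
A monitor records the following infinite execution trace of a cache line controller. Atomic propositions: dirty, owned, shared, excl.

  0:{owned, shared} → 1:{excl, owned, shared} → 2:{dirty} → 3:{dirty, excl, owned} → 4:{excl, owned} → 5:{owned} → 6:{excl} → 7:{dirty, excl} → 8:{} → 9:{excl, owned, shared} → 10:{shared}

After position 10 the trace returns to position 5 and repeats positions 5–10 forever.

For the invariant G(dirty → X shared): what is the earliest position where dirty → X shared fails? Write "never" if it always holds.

2

Check dirty → X shared at each position in order: 0 ✓, 1 ✓.
At position 2 the labels are {dirty} and the next position 3 has {dirty, excl, owned}, so dirty → X shared is false there. This is the first violation.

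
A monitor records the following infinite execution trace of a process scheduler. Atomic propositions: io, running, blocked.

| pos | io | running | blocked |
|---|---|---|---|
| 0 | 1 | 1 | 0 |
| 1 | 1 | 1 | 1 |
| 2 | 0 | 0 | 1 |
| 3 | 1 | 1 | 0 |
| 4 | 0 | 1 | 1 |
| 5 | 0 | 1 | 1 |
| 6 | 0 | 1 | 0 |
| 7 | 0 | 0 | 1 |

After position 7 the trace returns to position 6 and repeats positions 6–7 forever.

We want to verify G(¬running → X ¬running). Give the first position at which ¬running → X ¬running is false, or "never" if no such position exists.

2

Check ¬running → X ¬running at each position in order: 0 ✓, 1 ✓.
At position 2 the labels are {blocked} and the next position 3 has {io, running}, so ¬running → X ¬running is false there. This is the first violation.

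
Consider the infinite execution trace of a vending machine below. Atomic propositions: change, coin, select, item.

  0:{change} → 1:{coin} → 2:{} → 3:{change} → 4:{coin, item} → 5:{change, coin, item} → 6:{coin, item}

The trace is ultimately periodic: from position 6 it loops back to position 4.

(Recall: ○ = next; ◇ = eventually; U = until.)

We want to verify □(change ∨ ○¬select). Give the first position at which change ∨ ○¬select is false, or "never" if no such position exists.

change ∨ ○¬select holds at every position 0..6, and those are all the positions the trace ever visits, so the invariant □(change ∨ ○¬select) is never violated.

never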